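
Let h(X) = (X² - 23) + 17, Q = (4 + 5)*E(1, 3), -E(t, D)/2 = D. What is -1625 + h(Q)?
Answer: 1285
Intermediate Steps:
E(t, D) = -2*D
Q = -54 (Q = (4 + 5)*(-2*3) = 9*(-6) = -54)
h(X) = -6 + X² (h(X) = (-23 + X²) + 17 = -6 + X²)
-1625 + h(Q) = -1625 + (-6 + (-54)²) = -1625 + (-6 + 2916) = -1625 + 2910 = 1285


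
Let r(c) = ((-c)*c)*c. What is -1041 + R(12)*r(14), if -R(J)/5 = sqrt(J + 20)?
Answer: -1041 + 54880*sqrt(2) ≈ 76571.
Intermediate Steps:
r(c) = -c**3 (r(c) = (-c**2)*c = -c**3)
R(J) = -5*sqrt(20 + J) (R(J) = -5*sqrt(J + 20) = -5*sqrt(20 + J))
-1041 + R(12)*r(14) = -1041 + (-5*sqrt(20 + 12))*(-1*14**3) = -1041 + (-20*sqrt(2))*(-1*2744) = -1041 - 20*sqrt(2)*(-2744) = -1041 + 54880*sqrt(2)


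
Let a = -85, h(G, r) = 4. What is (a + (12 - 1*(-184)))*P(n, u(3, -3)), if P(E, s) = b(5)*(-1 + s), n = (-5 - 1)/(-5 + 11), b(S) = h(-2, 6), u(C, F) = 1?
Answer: 0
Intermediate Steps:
b(S) = 4
n = -1 (n = -6/6 = -6*⅙ = -1)
P(E, s) = -4 + 4*s (P(E, s) = 4*(-1 + s) = -4 + 4*s)
(a + (12 - 1*(-184)))*P(n, u(3, -3)) = (-85 + (12 - 1*(-184)))*(-4 + 4*1) = (-85 + (12 + 184))*(-4 + 4) = (-85 + 196)*0 = 111*0 = 0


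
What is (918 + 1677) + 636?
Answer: 3231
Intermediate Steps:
(918 + 1677) + 636 = 2595 + 636 = 3231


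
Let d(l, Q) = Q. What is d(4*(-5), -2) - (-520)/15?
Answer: 98/3 ≈ 32.667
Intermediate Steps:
d(4*(-5), -2) - (-520)/15 = -2 - (-520)/15 = -2 - 26*(-4/3) = -2 + 104/3 = 98/3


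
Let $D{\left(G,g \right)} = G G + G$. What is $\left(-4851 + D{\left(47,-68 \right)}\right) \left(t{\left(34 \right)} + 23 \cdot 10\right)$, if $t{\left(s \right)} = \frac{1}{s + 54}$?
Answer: $- \frac{52525395}{88} \approx -5.9688 \cdot 10^{5}$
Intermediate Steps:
$D{\left(G,g \right)} = G + G^{2}$ ($D{\left(G,g \right)} = G^{2} + G = G + G^{2}$)
$t{\left(s \right)} = \frac{1}{54 + s}$
$\left(-4851 + D{\left(47,-68 \right)}\right) \left(t{\left(34 \right)} + 23 \cdot 10\right) = \left(-4851 + 47 \left(1 + 47\right)\right) \left(\frac{1}{54 + 34} + 23 \cdot 10\right) = \left(-4851 + 47 \cdot 48\right) \left(\frac{1}{88} + 230\right) = \left(-4851 + 2256\right) \left(\frac{1}{88} + 230\right) = \left(-2595\right) \frac{20241}{88} = - \frac{52525395}{88}$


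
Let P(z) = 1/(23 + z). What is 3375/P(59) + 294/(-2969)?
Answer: 821670456/2969 ≈ 2.7675e+5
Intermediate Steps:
3375/P(59) + 294/(-2969) = 3375/(1/(23 + 59)) + 294/(-2969) = 3375/(1/82) + 294*(-1/2969) = 3375/(1/82) - 294/2969 = 3375*82 - 294/2969 = 276750 - 294/2969 = 821670456/2969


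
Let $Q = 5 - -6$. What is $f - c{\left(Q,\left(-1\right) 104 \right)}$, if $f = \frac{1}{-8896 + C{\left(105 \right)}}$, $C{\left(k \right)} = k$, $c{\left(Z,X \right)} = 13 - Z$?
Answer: $- \frac{17583}{8791} \approx -2.0001$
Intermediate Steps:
$Q = 11$ ($Q = 5 + 6 = 11$)
$f = - \frac{1}{8791}$ ($f = \frac{1}{-8896 + 105} = \frac{1}{-8791} = - \frac{1}{8791} \approx -0.00011375$)
$f - c{\left(Q,\left(-1\right) 104 \right)} = - \frac{1}{8791} - \left(13 - 11\right) = - \frac{1}{8791} - 2 = - \frac{17583}{8791}$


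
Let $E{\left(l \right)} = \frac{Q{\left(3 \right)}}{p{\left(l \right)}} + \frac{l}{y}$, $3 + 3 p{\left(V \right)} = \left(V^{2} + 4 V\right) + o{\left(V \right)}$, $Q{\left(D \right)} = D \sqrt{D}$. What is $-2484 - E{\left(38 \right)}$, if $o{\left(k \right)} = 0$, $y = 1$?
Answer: $-2522 - \frac{\sqrt{3}}{177} \approx -2522.0$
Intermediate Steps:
$Q{\left(D \right)} = D^{\frac{3}{2}}$
$p{\left(V \right)} = -1 + \frac{V^{2}}{3} + \frac{4 V}{3}$ ($p{\left(V \right)} = -1 + \frac{\left(V^{2} + 4 V\right) + 0}{3} = -1 + \frac{V^{2} + 4 V}{3} = -1 + \left(\frac{V^{2}}{3} + \frac{4 V}{3}\right) = -1 + \frac{V^{2}}{3} + \frac{4 V}{3}$)
$E{\left(l \right)} = l + \frac{3 \sqrt{3}}{-1 + \frac{l^{2}}{3} + \frac{4 l}{3}}$ ($E{\left(l \right)} = \frac{3^{\frac{3}{2}}}{-1 + \frac{l^{2}}{3} + \frac{4 l}{3}} + \frac{l}{1} = \frac{3 \sqrt{3}}{-1 + \frac{l^{2}}{3} + \frac{4 l}{3}} + l 1 = \frac{3 \sqrt{3}}{-1 + \frac{l^{2}}{3} + \frac{4 l}{3}} + l = l + \frac{3 \sqrt{3}}{-1 + \frac{l^{2}}{3} + \frac{4 l}{3}}$)
$-2484 - E{\left(38 \right)} = -2484 - \frac{9 \sqrt{3} + 38 \left(-3 + 38^{2} + 4 \cdot 38\right)}{-3 + 38^{2} + 4 \cdot 38} = -2484 - \frac{9 \sqrt{3} + 38 \left(-3 + 1444 + 152\right)}{-3 + 1444 + 152} = -2484 - \frac{9 \sqrt{3} + 38 \cdot 1593}{1593} = -2484 - \frac{9 \sqrt{3} + 60534}{1593} = -2484 - \frac{60534 + 9 \sqrt{3}}{1593} = -2484 - \left(38 + \frac{\sqrt{3}}{177}\right) = -2522 - \frac{\sqrt{3}}{177}$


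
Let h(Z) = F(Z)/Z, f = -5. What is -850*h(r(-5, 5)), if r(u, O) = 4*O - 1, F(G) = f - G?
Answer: 20400/19 ≈ 1073.7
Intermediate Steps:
F(G) = -5 - G
r(u, O) = -1 + 4*O
h(Z) = (-5 - Z)/Z
-850*h(r(-5, 5)) = -850*(-5 - (-1 + 4*5))/(-1 + 4*5) = -850*(-5 - (-1 + 20))/(-1 + 20) = -850*(-5 - 1*19)/19 = -850*(-5 - 19)/19 = -850*(-24)/19 = -850*(-24/19) = 20400/19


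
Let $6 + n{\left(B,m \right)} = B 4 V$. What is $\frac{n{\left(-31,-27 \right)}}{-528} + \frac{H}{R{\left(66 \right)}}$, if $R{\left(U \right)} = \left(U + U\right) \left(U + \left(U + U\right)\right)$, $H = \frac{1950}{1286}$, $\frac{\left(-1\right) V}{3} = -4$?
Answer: $\frac{7925459}{2800908} \approx 2.8296$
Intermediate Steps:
$V = 12$ ($V = \left(-3\right) \left(-4\right) = 12$)
$H = \frac{975}{643}$ ($H = 1950 \cdot \frac{1}{1286} = \frac{975}{643} \approx 1.5163$)
$n{\left(B,m \right)} = -6 + 48 B$ ($n{\left(B,m \right)} = -6 + B 4 \cdot 12 = -6 + 4 B 12 = -6 + 48 B$)
$R{\left(U \right)} = 6 U^{2}$ ($R{\left(U \right)} = 2 U \left(U + 2 U\right) = 2 U 3 U = 6 U^{2}$)
$\frac{n{\left(-31,-27 \right)}}{-528} + \frac{H}{R{\left(66 \right)}} = \frac{-6 + 48 \left(-31\right)}{-528} + \frac{975}{643 \cdot 6 \cdot 66^{2}} = \left(-6 - 1488\right) \left(- \frac{1}{528}\right) + \frac{975}{643 \cdot 6 \cdot 4356} = \left(-1494\right) \left(- \frac{1}{528}\right) + \frac{975}{643 \cdot 26136} = \frac{249}{88} + \frac{975}{643} \cdot \frac{1}{26136} = \frac{249}{88} + \frac{325}{5601816} = \frac{7925459}{2800908}$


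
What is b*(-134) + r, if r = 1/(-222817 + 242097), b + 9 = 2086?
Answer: -5365971039/19280 ≈ -2.7832e+5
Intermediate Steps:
b = 2077 (b = -9 + 2086 = 2077)
r = 1/19280 ≈ 5.1867e-5
b*(-134) + r = 2077*(-134) + 1/19280 = -278318 + 1/19280 = -5365971039/19280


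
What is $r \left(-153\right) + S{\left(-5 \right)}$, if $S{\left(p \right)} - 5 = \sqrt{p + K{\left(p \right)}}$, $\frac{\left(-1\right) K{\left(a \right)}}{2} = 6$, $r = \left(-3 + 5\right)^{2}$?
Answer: $-607 + i \sqrt{17} \approx -607.0 + 4.1231 i$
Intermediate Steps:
$r = 4$ ($r = 2^{2} = 4$)
$K{\left(a \right)} = -12$ ($K{\left(a \right)} = \left(-2\right) 6 = -12$)
$S{\left(p \right)} = 5 + \sqrt{-12 + p}$ ($S{\left(p \right)} = 5 + \sqrt{p - 12} = 5 + \sqrt{-12 + p}$)
$r \left(-153\right) + S{\left(-5 \right)} = 4 \left(-153\right) + \left(5 + \sqrt{-12 - 5}\right) = -612 + \left(5 + \sqrt{-17}\right) = -612 + \left(5 + i \sqrt{17}\right) = -607 + i \sqrt{17}$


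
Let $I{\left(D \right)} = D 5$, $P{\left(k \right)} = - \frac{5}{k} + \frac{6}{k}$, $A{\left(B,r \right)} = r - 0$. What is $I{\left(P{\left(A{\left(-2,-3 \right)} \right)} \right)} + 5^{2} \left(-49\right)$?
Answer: $- \frac{3680}{3} \approx -1226.7$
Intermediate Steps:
$A{\left(B,r \right)} = r$ ($A{\left(B,r \right)} = r + 0 = r$)
$P{\left(k \right)} = \frac{1}{k}$
$I{\left(D \right)} = 5 D$
$I{\left(P{\left(A{\left(-2,-3 \right)} \right)} \right)} + 5^{2} \left(-49\right) = \frac{5}{-3} + 5^{2} \left(-49\right) = 5 \left(- \frac{1}{3}\right) + 25 \left(-49\right) = - \frac{5}{3} - 1225 = - \frac{3680}{3}$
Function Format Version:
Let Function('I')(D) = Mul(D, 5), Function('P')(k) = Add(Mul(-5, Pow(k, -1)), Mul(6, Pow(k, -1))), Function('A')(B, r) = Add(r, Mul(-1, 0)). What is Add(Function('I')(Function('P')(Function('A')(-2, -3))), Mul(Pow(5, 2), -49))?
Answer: Rational(-3680, 3) ≈ -1226.7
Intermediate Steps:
Function('A')(B, r) = r (Function('A')(B, r) = Add(r, 0) = r)
Function('P')(k) = Pow(k, -1)
Function('I')(D) = Mul(5, D)
Add(Function('I')(Function('P')(Function('A')(-2, -3))), Mul(Pow(5, 2), -49)) = Add(Mul(5, Pow(-3, -1)), Mul(Pow(5, 2), -49)) = Add(Mul(5, Rational(-1, 3)), Mul(25, -49)) = Add(Rational(-5, 3), -1225) = Rational(-3680, 3)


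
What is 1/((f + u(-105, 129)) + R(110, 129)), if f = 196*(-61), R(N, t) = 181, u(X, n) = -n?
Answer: -1/11904 ≈ -8.4005e-5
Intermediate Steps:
f = -11956
1/((f + u(-105, 129)) + R(110, 129)) = 1/((-11956 - 1*129) + 181) = 1/((-11956 - 129) + 181) = 1/(-12085 + 181) = 1/(-11904) = -1/11904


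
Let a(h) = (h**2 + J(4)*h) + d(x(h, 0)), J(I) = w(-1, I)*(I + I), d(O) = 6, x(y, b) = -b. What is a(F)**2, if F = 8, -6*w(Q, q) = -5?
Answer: 136900/9 ≈ 15211.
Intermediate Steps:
w(Q, q) = 5/6 (w(Q, q) = -1/6*(-5) = 5/6)
J(I) = 5*I/3 (J(I) = 5*(I + I)/6 = 5*(2*I)/6 = 5*I/3)
a(h) = 6 + h**2 + 20*h/3 (a(h) = (h**2 + ((5/3)*4)*h) + 6 = (h**2 + 20*h/3) + 6 = 6 + h**2 + 20*h/3)
a(F)**2 = (6 + 8**2 + (20/3)*8)**2 = (6 + 64 + 160/3)**2 = (370/3)**2 = 136900/9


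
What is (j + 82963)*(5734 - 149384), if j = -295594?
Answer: 30544443150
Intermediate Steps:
(j + 82963)*(5734 - 149384) = (-295594 + 82963)*(5734 - 149384) = -212631*(-143650) = 30544443150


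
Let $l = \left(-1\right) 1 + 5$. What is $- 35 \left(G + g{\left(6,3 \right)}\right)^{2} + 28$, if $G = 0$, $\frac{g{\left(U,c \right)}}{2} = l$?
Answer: $-2212$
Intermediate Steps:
$l = 4$ ($l = -1 + 5 = 4$)
$g{\left(U,c \right)} = 8$ ($g{\left(U,c \right)} = 2 \cdot 4 = 8$)
$- 35 \left(G + g{\left(6,3 \right)}\right)^{2} + 28 = - 35 \left(0 + 8\right)^{2} + 28 = - 35 \cdot 8^{2} + 28 = \left(-35\right) 64 + 28 = -2240 + 28 = -2212$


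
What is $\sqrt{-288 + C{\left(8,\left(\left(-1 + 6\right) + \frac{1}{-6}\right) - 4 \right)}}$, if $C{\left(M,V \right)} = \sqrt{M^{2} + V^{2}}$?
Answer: $\frac{\sqrt{-10368 + 6 \sqrt{2329}}}{6} \approx 16.732 i$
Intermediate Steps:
$\sqrt{-288 + C{\left(8,\left(\left(-1 + 6\right) + \frac{1}{-6}\right) - 4 \right)}} = \sqrt{-288 + \sqrt{8^{2} + \left(\left(\left(-1 + 6\right) + \frac{1}{-6}\right) - 4\right)^{2}}} = \sqrt{-288 + \sqrt{64 + \left(\left(5 - \frac{1}{6}\right) - 4\right)^{2}}} = \sqrt{-288 + \sqrt{64 + \left(\frac{29}{6} - 4\right)^{2}}} = \sqrt{-288 + \sqrt{64 + \left(\frac{5}{6}\right)^{2}}} = \sqrt{-288 + \sqrt{64 + \frac{25}{36}}} = \sqrt{-288 + \sqrt{\frac{2329}{36}}} = \sqrt{-288 + \frac{\sqrt{2329}}{6}}$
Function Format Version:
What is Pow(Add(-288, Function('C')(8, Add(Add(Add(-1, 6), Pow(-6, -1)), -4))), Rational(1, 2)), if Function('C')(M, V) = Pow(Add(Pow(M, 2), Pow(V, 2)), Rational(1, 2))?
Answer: Mul(Rational(1, 6), Pow(Add(-10368, Mul(6, Pow(2329, Rational(1, 2)))), Rational(1, 2))) ≈ Mul(16.732, I)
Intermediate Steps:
Pow(Add(-288, Function('C')(8, Add(Add(Add(-1, 6), Pow(-6, -1)), -4))), Rational(1, 2)) = Pow(Add(-288, Pow(Add(Pow(8, 2), Pow(Add(Add(Add(-1, 6), Pow(-6, -1)), -4), 2)), Rational(1, 2))), Rational(1, 2)) = Pow(Add(-288, Pow(Add(64, Pow(Add(Add(5, Rational(-1, 6)), -4), 2)), Rational(1, 2))), Rational(1, 2)) = Pow(Add(-288, Pow(Add(64, Pow(Add(Rational(29, 6), -4), 2)), Rational(1, 2))), Rational(1, 2)) = Pow(Add(-288, Pow(Add(64, Pow(Rational(5, 6), 2)), Rational(1, 2))), Rational(1, 2)) = Pow(Add(-288, Pow(Add(64, Rational(25, 36)), Rational(1, 2))), Rational(1, 2)) = Pow(Add(-288, Pow(Rational(2329, 36), Rational(1, 2))), Rational(1, 2)) = Pow(Add(-288, Mul(Rational(1, 6), Pow(2329, Rational(1, 2)))), Rational(1, 2))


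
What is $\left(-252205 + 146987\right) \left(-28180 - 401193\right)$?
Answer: $45177768314$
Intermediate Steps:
$\left(-252205 + 146987\right) \left(-28180 - 401193\right) = \left(-105218\right) \left(-429373\right) = 45177768314$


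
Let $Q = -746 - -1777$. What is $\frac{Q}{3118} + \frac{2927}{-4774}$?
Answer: $- \frac{1051098}{3721333} \approx -0.28245$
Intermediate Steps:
$Q = 1031$ ($Q = -746 + 1777 = 1031$)
$\frac{Q}{3118} + \frac{2927}{-4774} = \frac{1031}{3118} + \frac{2927}{-4774} = 1031 \cdot \frac{1}{3118} + 2927 \left(- \frac{1}{4774}\right) = \frac{1031}{3118} - \frac{2927}{4774} = - \frac{1051098}{3721333}$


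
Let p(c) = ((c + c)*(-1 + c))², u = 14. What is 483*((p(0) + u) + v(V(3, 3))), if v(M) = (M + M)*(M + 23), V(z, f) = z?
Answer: 82110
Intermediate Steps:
p(c) = 4*c²*(-1 + c)² (p(c) = ((2*c)*(-1 + c))² = (2*c*(-1 + c))² = 4*c²*(-1 + c)²)
v(M) = 2*M*(23 + M) (v(M) = (2*M)*(23 + M) = 2*M*(23 + M))
483*((p(0) + u) + v(V(3, 3))) = 483*((4*0²*(-1 + 0)² + 14) + 2*3*(23 + 3)) = 483*((4*0*(-1)² + 14) + 2*3*26) = 483*((4*0*1 + 14) + 156) = 483*((0 + 14) + 156) = 483*(14 + 156) = 483*170 = 82110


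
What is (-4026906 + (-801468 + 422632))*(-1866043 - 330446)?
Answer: 9677163839838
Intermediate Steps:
(-4026906 + (-801468 + 422632))*(-1866043 - 330446) = (-4026906 - 378836)*(-2196489) = -4405742*(-2196489) = 9677163839838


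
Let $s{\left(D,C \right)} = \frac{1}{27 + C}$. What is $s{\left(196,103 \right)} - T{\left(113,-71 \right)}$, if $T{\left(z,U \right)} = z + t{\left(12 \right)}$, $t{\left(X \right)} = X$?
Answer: $- \frac{16249}{130} \approx -124.99$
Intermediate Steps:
$T{\left(z,U \right)} = 12 + z$ ($T{\left(z,U \right)} = z + 12 = 12 + z$)
$s{\left(196,103 \right)} - T{\left(113,-71 \right)} = \frac{1}{27 + 103} - \left(12 + 113\right) = \frac{1}{130} - 125 = - \frac{16249}{130}$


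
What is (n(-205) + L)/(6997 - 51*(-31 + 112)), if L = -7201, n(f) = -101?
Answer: -3651/1433 ≈ -2.5478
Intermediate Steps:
(n(-205) + L)/(6997 - 51*(-31 + 112)) = (-101 - 7201)/(6997 - 51*(-31 + 112)) = -7302/(6997 - 51*81) = -7302/(6997 - 4131) = -7302/2866 = -7302*1/2866 = -3651/1433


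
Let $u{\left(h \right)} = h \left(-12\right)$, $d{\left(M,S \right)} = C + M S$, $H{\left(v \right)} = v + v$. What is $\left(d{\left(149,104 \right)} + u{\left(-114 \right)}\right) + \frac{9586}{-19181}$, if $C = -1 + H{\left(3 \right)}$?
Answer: $\frac{323554703}{19181} \approx 16869.0$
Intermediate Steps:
$H{\left(v \right)} = 2 v$
$C = 5$ ($C = -1 + 2 \cdot 3 = -1 + 6 = 5$)
$d{\left(M,S \right)} = 5 + M S$
$u{\left(h \right)} = - 12 h$
$\left(d{\left(149,104 \right)} + u{\left(-114 \right)}\right) + \frac{9586}{-19181} = \left(\left(5 + 149 \cdot 104\right) - -1368\right) + \frac{9586}{-19181} = \left(\left(5 + 15496\right) + 1368\right) + 9586 \left(- \frac{1}{19181}\right) = \left(15501 + 1368\right) - \frac{9586}{19181} = 16869 - \frac{9586}{19181} = \frac{323554703}{19181}$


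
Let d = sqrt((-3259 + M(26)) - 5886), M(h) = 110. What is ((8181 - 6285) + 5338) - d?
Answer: 7234 - I*sqrt(9035) ≈ 7234.0 - 95.053*I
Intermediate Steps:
d = I*sqrt(9035) (d = sqrt((-3259 + 110) - 5886) = sqrt(-3149 - 5886) = sqrt(-9035) = I*sqrt(9035) ≈ 95.053*I)
((8181 - 6285) + 5338) - d = ((8181 - 6285) + 5338) - I*sqrt(9035) = (1896 + 5338) - I*sqrt(9035) = 7234 - I*sqrt(9035)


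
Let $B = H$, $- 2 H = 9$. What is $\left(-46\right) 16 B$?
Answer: $3312$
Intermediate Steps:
$H = - \frac{9}{2}$ ($H = \left(- \frac{1}{2}\right) 9 = - \frac{9}{2} \approx -4.5$)
$B = - \frac{9}{2} \approx -4.5$
$\left(-46\right) 16 B = \left(-46\right) 16 \left(- \frac{9}{2}\right) = \left(-736\right) \left(- \frac{9}{2}\right) = 3312$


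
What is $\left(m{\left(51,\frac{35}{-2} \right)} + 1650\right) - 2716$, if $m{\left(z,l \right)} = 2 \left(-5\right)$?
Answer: $-1076$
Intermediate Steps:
$m{\left(z,l \right)} = -10$
$\left(m{\left(51,\frac{35}{-2} \right)} + 1650\right) - 2716 = \left(-10 + 1650\right) - 2716 = 1640 - 2716 = -1076$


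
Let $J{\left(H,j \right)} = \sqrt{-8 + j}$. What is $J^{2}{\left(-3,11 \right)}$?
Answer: $3$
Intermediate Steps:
$J^{2}{\left(-3,11 \right)} = \left(\sqrt{-8 + 11}\right)^{2} = \left(\sqrt{3}\right)^{2} = 3$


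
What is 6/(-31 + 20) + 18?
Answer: 192/11 ≈ 17.455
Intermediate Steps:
6/(-31 + 20) + 18 = 6/(-11) + 18 = -1/11*6 + 18 = -6/11 + 18 = 192/11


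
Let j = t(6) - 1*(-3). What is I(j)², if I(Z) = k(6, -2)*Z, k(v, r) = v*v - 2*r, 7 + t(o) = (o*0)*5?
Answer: 25600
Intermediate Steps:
t(o) = -7 (t(o) = -7 + (o*0)*5 = -7 + 0*5 = -7 + 0 = -7)
k(v, r) = v² - 2*r
j = -4 (j = -7 - 1*(-3) = -7 + 3 = -4)
I(Z) = 40*Z (I(Z) = (6² - 2*(-2))*Z = (36 + 4)*Z = 40*Z)
I(j)² = (40*(-4))² = (-160)² = 25600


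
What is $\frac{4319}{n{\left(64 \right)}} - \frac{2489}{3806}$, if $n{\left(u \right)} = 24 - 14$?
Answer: $\frac{4103306}{9515} \approx 431.25$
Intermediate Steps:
$n{\left(u \right)} = 10$ ($n{\left(u \right)} = 24 - 14 = 10$)
$\frac{4319}{n{\left(64 \right)}} - \frac{2489}{3806} = \frac{4319}{10} - \frac{2489}{3806} = \frac{4103306}{9515}$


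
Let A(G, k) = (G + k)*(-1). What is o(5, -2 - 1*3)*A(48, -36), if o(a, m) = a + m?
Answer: 0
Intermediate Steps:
A(G, k) = -G - k
o(5, -2 - 1*3)*A(48, -36) = (5 + (-2 - 1*3))*(-1*48 - 1*(-36)) = (5 + (-2 - 3))*(-48 + 36) = (5 - 5)*(-12) = 0*(-12) = 0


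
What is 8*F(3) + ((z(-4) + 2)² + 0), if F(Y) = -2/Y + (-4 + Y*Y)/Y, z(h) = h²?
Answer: 332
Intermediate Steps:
F(Y) = -2/Y + (-4 + Y²)/Y
8*F(3) + ((z(-4) + 2)² + 0) = 8*(3 - 6/3) + (((-4)² + 2)² + 0) = 8*(3 - 6*⅓) + ((16 + 2)² + 0) = 8*(3 - 2) + (18² + 0) = 8*1 + (324 + 0) = 8 + 324 = 332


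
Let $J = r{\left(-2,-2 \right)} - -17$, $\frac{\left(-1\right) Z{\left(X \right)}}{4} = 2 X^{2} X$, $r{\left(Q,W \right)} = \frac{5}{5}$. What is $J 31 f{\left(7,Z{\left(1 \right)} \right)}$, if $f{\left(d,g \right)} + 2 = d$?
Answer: $2790$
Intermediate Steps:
$r{\left(Q,W \right)} = 1$ ($r{\left(Q,W \right)} = 5 \cdot \frac{1}{5} = 1$)
$Z{\left(X \right)} = - 8 X^{3}$ ($Z{\left(X \right)} = - 4 \cdot 2 X^{2} X = - 4 \cdot 2 X^{3} = - 8 X^{3}$)
$J = 18$ ($J = 1 - -17 = 1 + 17 = 18$)
$f{\left(d,g \right)} = -2 + d$
$J 31 f{\left(7,Z{\left(1 \right)} \right)} = 18 \cdot 31 \left(-2 + 7\right) = 558 \cdot 5 = 2790$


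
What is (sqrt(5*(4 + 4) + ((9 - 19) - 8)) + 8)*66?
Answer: 528 + 66*sqrt(22) ≈ 837.57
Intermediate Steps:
(sqrt(5*(4 + 4) + ((9 - 19) - 8)) + 8)*66 = (sqrt(5*8 + (-10 - 8)) + 8)*66 = (sqrt(40 - 18) + 8)*66 = (sqrt(22) + 8)*66 = (8 + sqrt(22))*66 = 528 + 66*sqrt(22)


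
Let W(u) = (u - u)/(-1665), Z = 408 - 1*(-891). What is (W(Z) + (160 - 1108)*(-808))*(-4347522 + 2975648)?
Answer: -1050833534016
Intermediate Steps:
Z = 1299 (Z = 408 + 891 = 1299)
W(u) = 0 (W(u) = 0*(-1/1665) = 0)
(W(Z) + (160 - 1108)*(-808))*(-4347522 + 2975648) = (0 + (160 - 1108)*(-808))*(-4347522 + 2975648) = (0 - 948*(-808))*(-1371874) = (0 + 765984)*(-1371874) = 765984*(-1371874) = -1050833534016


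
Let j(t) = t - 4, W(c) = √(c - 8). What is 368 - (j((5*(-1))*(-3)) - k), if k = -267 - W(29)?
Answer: 90 - √21 ≈ 85.417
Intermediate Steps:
W(c) = √(-8 + c)
k = -267 - √21 (k = -267 - √(-8 + 29) = -267 - √21 ≈ -271.58)
j(t) = -4 + t
368 - (j((5*(-1))*(-3)) - k) = 368 - ((-4 + (5*(-1))*(-3)) - (-267 - √21)) = 368 - ((-4 - 5*(-3)) + (267 + √21)) = 368 - ((-4 + 15) + (267 + √21)) = 368 - (11 + (267 + √21)) = 368 - (278 + √21) = 368 + (-278 - √21) = 90 - √21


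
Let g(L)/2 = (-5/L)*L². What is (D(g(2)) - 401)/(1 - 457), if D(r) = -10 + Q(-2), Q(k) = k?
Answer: 413/456 ≈ 0.90570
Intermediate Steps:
g(L) = -10*L (g(L) = 2*((-5/L)*L²) = 2*(-5*L) = -10*L)
D(r) = -12 (D(r) = -10 - 2 = -12)
(D(g(2)) - 401)/(1 - 457) = (-12 - 401)/(1 - 457) = -413/(-456) = -413*(-1/456) = 413/456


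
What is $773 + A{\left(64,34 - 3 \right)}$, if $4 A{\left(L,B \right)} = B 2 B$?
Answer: $\frac{2507}{2} \approx 1253.5$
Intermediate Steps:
$A{\left(L,B \right)} = \frac{B^{2}}{2}$ ($A{\left(L,B \right)} = \frac{B 2 B}{4} = \frac{2 B B}{4} = \frac{2 B^{2}}{4} = \frac{B^{2}}{2}$)
$773 + A{\left(64,34 - 3 \right)} = 773 + \frac{\left(34 - 3\right)^{2}}{2} = 773 + \frac{31^{2}}{2} = 773 + \frac{1}{2} \cdot 961 = 773 + \frac{961}{2} = \frac{2507}{2}$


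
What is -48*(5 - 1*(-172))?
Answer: -8496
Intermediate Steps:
-48*(5 - 1*(-172)) = -48*(5 + 172) = -48*177 = -8496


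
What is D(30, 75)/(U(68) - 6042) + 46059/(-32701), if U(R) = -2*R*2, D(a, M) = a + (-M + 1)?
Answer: -13153531/9385187 ≈ -1.4015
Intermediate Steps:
D(a, M) = 1 + a - M (D(a, M) = a + (1 - M) = 1 + a - M)
U(R) = -4*R
D(30, 75)/(U(68) - 6042) + 46059/(-32701) = (1 + 30 - 1*75)/(-4*68 - 6042) + 46059/(-32701) = (1 + 30 - 75)/(-272 - 6042) + 46059*(-1/32701) = -44/(-6314) - 46059/32701 = -44*(-1/6314) - 46059/32701 = 2/287 - 46059/32701 = -13153531/9385187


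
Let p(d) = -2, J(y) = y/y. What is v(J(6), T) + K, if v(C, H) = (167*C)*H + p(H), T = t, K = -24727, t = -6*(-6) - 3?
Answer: -19218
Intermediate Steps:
J(y) = 1
t = 33 (t = 36 - 3 = 33)
T = 33
v(C, H) = -2 + 167*C*H (v(C, H) = (167*C)*H - 2 = 167*C*H - 2 = -2 + 167*C*H)
v(J(6), T) + K = (-2 + 167*1*33) - 24727 = (-2 + 5511) - 24727 = 5509 - 24727 = -19218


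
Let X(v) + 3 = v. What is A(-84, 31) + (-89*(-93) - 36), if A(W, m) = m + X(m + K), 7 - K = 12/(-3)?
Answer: 8311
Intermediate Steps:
K = 11 (K = 7 - 12/(-3) = 7 - 12*(-1)/3 = 7 - 1*(-4) = 7 + 4 = 11)
X(v) = -3 + v
A(W, m) = 8 + 2*m (A(W, m) = m + (-3 + (m + 11)) = m + (-3 + (11 + m)) = m + (8 + m) = 8 + 2*m)
A(-84, 31) + (-89*(-93) - 36) = (8 + 2*31) + (-89*(-93) - 36) = (8 + 62) + (8277 - 36) = 70 + 8241 = 8311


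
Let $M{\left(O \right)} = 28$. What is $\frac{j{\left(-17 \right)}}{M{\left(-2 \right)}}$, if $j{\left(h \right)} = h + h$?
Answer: $- \frac{17}{14} \approx -1.2143$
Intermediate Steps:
$j{\left(h \right)} = 2 h$
$\frac{j{\left(-17 \right)}}{M{\left(-2 \right)}} = \frac{2 \left(-17\right)}{28} = \left(-34\right) \frac{1}{28} = - \frac{17}{14}$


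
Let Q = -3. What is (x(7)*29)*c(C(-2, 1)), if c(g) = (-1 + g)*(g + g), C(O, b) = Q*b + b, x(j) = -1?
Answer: -348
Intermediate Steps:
C(O, b) = -2*b (C(O, b) = -3*b + b = -2*b)
c(g) = 2*g*(-1 + g) (c(g) = (-1 + g)*(2*g) = 2*g*(-1 + g))
(x(7)*29)*c(C(-2, 1)) = (-1*29)*(2*(-2*1)*(-1 - 2*1)) = -58*(-2)*(-1 - 2) = -58*(-2)*(-3) = -29*12 = -348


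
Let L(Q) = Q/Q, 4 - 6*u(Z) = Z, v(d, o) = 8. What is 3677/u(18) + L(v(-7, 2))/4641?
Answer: -7313552/4641 ≈ -1575.9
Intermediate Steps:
u(Z) = 2/3 - Z/6
L(Q) = 1
3677/u(18) + L(v(-7, 2))/4641 = 3677/(2/3 - 1/6*18) + 1/4641 = 3677/(2/3 - 3) + 1*(1/4641) = 3677/(-7/3) + 1/4641 = 3677*(-3/7) + 1/4641 = -11031/7 + 1/4641 = -7313552/4641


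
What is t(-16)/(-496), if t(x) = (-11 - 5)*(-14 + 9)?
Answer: -5/31 ≈ -0.16129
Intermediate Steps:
t(x) = 80 (t(x) = -16*(-5) = 80)
t(-16)/(-496) = 80/(-496) = 80*(-1/496) = -5/31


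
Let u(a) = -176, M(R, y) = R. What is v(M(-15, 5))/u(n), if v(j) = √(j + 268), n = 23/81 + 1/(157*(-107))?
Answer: -√253/176 ≈ -0.090375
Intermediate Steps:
n = 386296/1360719 (n = 23*(1/81) + (1/157)*(-1/107) = 23/81 - 1/16799 = 386296/1360719 ≈ 0.28389)
v(j) = √(268 + j)
v(M(-15, 5))/u(n) = √(268 - 15)/(-176) = √253*(-1/176) = -√253/176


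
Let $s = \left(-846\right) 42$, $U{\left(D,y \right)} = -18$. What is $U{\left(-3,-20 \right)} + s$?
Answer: $-35550$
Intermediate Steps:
$s = -35532$
$U{\left(-3,-20 \right)} + s = -18 - 35532 = -35550$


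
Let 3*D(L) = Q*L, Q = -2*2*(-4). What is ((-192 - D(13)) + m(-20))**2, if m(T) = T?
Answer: 712336/9 ≈ 79149.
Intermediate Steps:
Q = 16 (Q = -4*(-4) = 16)
D(L) = 16*L/3 (D(L) = (16*L)/3 = 16*L/3)
((-192 - D(13)) + m(-20))**2 = ((-192 - 16*13/3) - 20)**2 = ((-192 - 1*208/3) - 20)**2 = ((-192 - 208/3) - 20)**2 = (-784/3 - 20)**2 = (-844/3)**2 = 712336/9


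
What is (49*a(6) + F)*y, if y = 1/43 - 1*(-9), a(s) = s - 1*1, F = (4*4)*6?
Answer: 132308/43 ≈ 3076.9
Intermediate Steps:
F = 96 (F = 16*6 = 96)
a(s) = -1 + s (a(s) = s - 1 = -1 + s)
y = 388/43 (y = 1/43 + 9 = 388/43 ≈ 9.0233)
(49*a(6) + F)*y = (49*(-1 + 6) + 96)*(388/43) = (49*5 + 96)*(388/43) = (245 + 96)*(388/43) = 341*(388/43) = 132308/43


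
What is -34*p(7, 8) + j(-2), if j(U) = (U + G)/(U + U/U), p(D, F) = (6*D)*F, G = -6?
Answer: -11416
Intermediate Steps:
p(D, F) = 6*D*F
j(U) = (-6 + U)/(1 + U) (j(U) = (U - 6)/(U + U/U) = (-6 + U)/(U + 1) = (-6 + U)/(1 + U))
-34*p(7, 8) + j(-2) = -204*7*8 + (-6 - 2)/(1 - 2) = -34*336 - 8/(-1) = -11424 - 1*(-8) = -11424 + 8 = -11416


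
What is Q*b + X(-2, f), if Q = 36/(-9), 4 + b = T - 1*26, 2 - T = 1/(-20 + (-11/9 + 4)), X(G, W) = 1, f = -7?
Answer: 17479/155 ≈ 112.77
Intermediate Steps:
T = 319/155 (T = 2 - 1/(-20 + (-11/9 + 4)) = 2 - 1/(-20 + 25/9) = 2 - 1/(-155/9) = 2 - 1*(-9/155) = 2 + 9/155 = 319/155 ≈ 2.0581)
b = -4331/155 (b = -4 + (319/155 - 1*26) = -4 + (319/155 - 26) = -4 - 3711/155 = -4331/155 ≈ -27.942)
Q = -4 (Q = 36*(-1/9) = -4)
Q*b + X(-2, f) = -4*(-4331/155) + 1 = 17324/155 + 1 = 17479/155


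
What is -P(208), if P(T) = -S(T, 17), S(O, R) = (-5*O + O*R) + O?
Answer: 2704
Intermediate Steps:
S(O, R) = -4*O + O*R
P(T) = -13*T (P(T) = -T*(-4 + 17) = -T*13 = -13*T)
-P(208) = -(-13)*208 = -1*(-2704) = 2704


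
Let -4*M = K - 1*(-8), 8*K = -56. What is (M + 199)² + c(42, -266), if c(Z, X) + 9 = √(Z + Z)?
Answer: 631881/16 + 2*√21 ≈ 39502.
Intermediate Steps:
K = -7 (K = (⅛)*(-56) = -7)
c(Z, X) = -9 + √2*√Z (c(Z, X) = -9 + √(Z + Z) = -9 + √(2*Z) = -9 + √2*√Z)
M = -¼ (M = -(-7 - 1*(-8))/4 = -(-7 + 8)/4 = -¼*1 = -¼ ≈ -0.25000)
(M + 199)² + c(42, -266) = (-¼ + 199)² + (-9 + √2*√42) = (795/4)² + (-9 + 2*√21) = 632025/16 + (-9 + 2*√21) = 631881/16 + 2*√21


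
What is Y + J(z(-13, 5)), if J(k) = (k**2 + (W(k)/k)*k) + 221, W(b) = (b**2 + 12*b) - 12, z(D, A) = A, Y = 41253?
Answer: 41572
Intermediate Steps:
W(b) = -12 + b**2 + 12*b
J(k) = 209 + 2*k**2 + 12*k (J(k) = (k**2 + ((-12 + k**2 + 12*k)/k)*k) + 221 = (k**2 + (-12 + k**2 + 12*k)) + 221 = (-12 + 2*k**2 + 12*k) + 221 = 209 + 2*k**2 + 12*k)
Y + J(z(-13, 5)) = 41253 + (209 + 2*5**2 + 12*5) = 41253 + (209 + 2*25 + 60) = 41253 + (209 + 50 + 60) = 41253 + 319 = 41572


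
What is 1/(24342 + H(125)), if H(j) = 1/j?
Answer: 125/3042751 ≈ 4.1081e-5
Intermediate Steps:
1/(24342 + H(125)) = 1/(24342 + 1/125) = 1/(3042751/125) = 125/3042751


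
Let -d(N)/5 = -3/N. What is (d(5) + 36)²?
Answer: 1521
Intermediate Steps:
d(N) = 15/N (d(N) = -(-15)/N = 15/N)
(d(5) + 36)² = (15/5 + 36)² = (15*(⅕) + 36)² = (3 + 36)² = 39² = 1521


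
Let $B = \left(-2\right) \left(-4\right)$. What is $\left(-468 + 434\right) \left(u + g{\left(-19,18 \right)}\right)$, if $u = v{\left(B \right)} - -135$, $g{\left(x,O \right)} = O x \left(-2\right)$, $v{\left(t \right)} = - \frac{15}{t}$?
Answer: $- \frac{111129}{4} \approx -27782.0$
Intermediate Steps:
$B = 8$
$g{\left(x,O \right)} = - 2 O x$
$u = \frac{1065}{8}$ ($u = - \frac{15}{8} - -135 = \left(-15\right) \frac{1}{8} + 135 = - \frac{15}{8} + 135 = \frac{1065}{8} \approx 133.13$)
$\left(-468 + 434\right) \left(u + g{\left(-19,18 \right)}\right) = \left(-468 + 434\right) \left(\frac{1065}{8} - 36 \left(-19\right)\right) = - 34 \left(\frac{1065}{8} + 684\right) = \left(-34\right) \frac{6537}{8} = - \frac{111129}{4}$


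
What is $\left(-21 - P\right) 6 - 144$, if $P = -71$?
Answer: $156$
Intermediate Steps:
$\left(-21 - P\right) 6 - 144 = \left(-21 - -71\right) 6 - 144 = \left(-21 + 71\right) 6 - 144 = 50 \cdot 6 - 144 = 300 - 144 = 156$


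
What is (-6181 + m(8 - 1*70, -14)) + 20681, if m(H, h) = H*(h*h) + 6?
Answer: 2354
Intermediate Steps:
m(H, h) = 6 + H*h² (m(H, h) = H*h² + 6 = 6 + H*h²)
(-6181 + m(8 - 1*70, -14)) + 20681 = (-6181 + (6 + (8 - 1*70)*(-14)²)) + 20681 = (-6181 + (6 + (8 - 70)*196)) + 20681 = (-6181 + (6 - 62*196)) + 20681 = (-6181 + (6 - 12152)) + 20681 = (-6181 - 12146) + 20681 = -18327 + 20681 = 2354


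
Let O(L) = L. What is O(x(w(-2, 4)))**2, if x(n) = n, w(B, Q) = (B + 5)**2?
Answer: 81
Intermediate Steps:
w(B, Q) = (5 + B)**2
O(x(w(-2, 4)))**2 = ((5 - 2)**2)**2 = (3**2)**2 = 9**2 = 81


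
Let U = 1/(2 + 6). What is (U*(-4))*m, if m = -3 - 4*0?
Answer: 3/2 ≈ 1.5000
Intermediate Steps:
U = ⅛ (U = 1/8 = ⅛ ≈ 0.12500)
m = -3 (m = -3 + 0 = -3)
(U*(-4))*m = ((⅛)*(-4))*(-3) = -½*(-3) = 3/2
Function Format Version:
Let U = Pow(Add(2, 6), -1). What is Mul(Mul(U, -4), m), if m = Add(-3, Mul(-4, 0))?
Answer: Rational(3, 2) ≈ 1.5000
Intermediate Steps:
U = Rational(1, 8) (U = Pow(8, -1) = Rational(1, 8) ≈ 0.12500)
m = -3 (m = Add(-3, 0) = -3)
Mul(Mul(U, -4), m) = Mul(Mul(Rational(1, 8), -4), -3) = Mul(Rational(-1, 2), -3) = Rational(3, 2)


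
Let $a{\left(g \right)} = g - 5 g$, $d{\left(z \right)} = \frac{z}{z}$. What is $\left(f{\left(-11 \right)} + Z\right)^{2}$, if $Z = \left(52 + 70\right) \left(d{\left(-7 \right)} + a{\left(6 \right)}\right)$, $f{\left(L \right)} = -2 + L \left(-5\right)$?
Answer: $7579009$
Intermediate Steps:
$d{\left(z \right)} = 1$
$a{\left(g \right)} = - 4 g$
$f{\left(L \right)} = -2 - 5 L$
$Z = -2806$ ($Z = \left(52 + 70\right) \left(1 - 24\right) = 122 \left(1 - 24\right) = 122 \left(-23\right) = -2806$)
$\left(f{\left(-11 \right)} + Z\right)^{2} = \left(\left(-2 - -55\right) - 2806\right)^{2} = \left(\left(-2 + 55\right) - 2806\right)^{2} = \left(53 - 2806\right)^{2} = \left(-2753\right)^{2} = 7579009$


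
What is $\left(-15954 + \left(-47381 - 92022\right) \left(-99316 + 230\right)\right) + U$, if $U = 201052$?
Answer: $13813070756$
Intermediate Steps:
$\left(-15954 + \left(-47381 - 92022\right) \left(-99316 + 230\right)\right) + U = \left(-15954 + \left(-47381 - 92022\right) \left(-99316 + 230\right)\right) + 201052 = \left(-15954 - -13812885658\right) + 201052 = \left(-15954 + 13812885658\right) + 201052 = 13812869704 + 201052 = 13813070756$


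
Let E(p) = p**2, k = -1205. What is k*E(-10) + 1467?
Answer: -119033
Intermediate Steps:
k*E(-10) + 1467 = -1205*(-10)**2 + 1467 = -1205*100 + 1467 = -120500 + 1467 = -119033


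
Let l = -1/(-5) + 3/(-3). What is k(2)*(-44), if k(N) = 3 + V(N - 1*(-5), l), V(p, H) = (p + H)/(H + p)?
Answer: -176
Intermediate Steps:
l = -⅘ (l = -1*(-⅕) + 3*(-⅓) = ⅕ - 1 = -⅘ ≈ -0.80000)
V(p, H) = 1 (V(p, H) = (H + p)/(H + p) = 1)
k(N) = 4 (k(N) = 3 + 1 = 4)
k(2)*(-44) = 4*(-44) = -176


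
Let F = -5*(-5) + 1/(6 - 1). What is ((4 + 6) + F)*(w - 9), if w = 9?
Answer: 0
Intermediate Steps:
F = 126/5 (F = 25 + 1/5 = 25 + ⅕ = 126/5 ≈ 25.200)
((4 + 6) + F)*(w - 9) = ((4 + 6) + 126/5)*(9 - 9) = (10 + 126/5)*0 = (176/5)*0 = 0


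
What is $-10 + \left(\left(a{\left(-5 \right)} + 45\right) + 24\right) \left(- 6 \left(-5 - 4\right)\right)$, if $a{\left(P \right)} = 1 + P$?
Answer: $3500$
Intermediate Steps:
$-10 + \left(\left(a{\left(-5 \right)} + 45\right) + 24\right) \left(- 6 \left(-5 - 4\right)\right) = -10 + \left(\left(\left(1 - 5\right) + 45\right) + 24\right) \left(- 6 \left(-5 - 4\right)\right) = -10 + \left(\left(-4 + 45\right) + 24\right) \left(\left(-6\right) \left(-9\right)\right) = -10 + \left(41 + 24\right) 54 = -10 + 65 \cdot 54 = -10 + 3510 = 3500$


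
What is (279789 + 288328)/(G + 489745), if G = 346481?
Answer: 568117/836226 ≈ 0.67938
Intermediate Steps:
(279789 + 288328)/(G + 489745) = (279789 + 288328)/(346481 + 489745) = 568117/836226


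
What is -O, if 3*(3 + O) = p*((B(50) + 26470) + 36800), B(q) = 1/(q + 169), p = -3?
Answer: 13856788/219 ≈ 63273.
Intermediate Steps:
B(q) = 1/(169 + q)
O = -13856788/219 (O = -3 + (-3*((1/(169 + 50) + 26470) + 36800))/3 = -3 + (-3*((1/219 + 26470) + 36800))/3 = -3 + (-3*(5796931/219 + 36800))/3 = -3 + (-3*13856131/219)/3 = -3 + (⅓)*(-13856131/73) = -3 - 13856131/219 = -13856788/219 ≈ -63273.)
-O = -1*(-13856788/219) = 13856788/219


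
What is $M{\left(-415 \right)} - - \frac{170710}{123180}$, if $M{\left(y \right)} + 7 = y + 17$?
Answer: $- \frac{4971719}{12318} \approx -403.61$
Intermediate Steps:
$M{\left(y \right)} = 10 + y$ ($M{\left(y \right)} = -7 + \left(y + 17\right) = -7 + \left(17 + y\right) = 10 + y$)
$M{\left(-415 \right)} - - \frac{170710}{123180} = \left(10 - 415\right) - - \frac{170710}{123180} = -405 - \left(-170710\right) \frac{1}{123180} = -405 - - \frac{17071}{12318} = -405 + \frac{17071}{12318} = - \frac{4971719}{12318}$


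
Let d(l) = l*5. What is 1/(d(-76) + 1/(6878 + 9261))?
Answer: -16139/6132819 ≈ -0.0026316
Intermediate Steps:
d(l) = 5*l
1/(d(-76) + 1/(6878 + 9261)) = 1/(5*(-76) + 1/(6878 + 9261)) = 1/(-380 + 1/16139) = 1/(-6132819/16139) = -16139/6132819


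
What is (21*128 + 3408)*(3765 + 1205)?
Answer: 30297120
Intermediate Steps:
(21*128 + 3408)*(3765 + 1205) = (2688 + 3408)*4970 = 6096*4970 = 30297120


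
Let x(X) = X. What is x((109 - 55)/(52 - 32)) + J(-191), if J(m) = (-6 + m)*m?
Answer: 376297/10 ≈ 37630.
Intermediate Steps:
J(m) = m*(-6 + m)
x((109 - 55)/(52 - 32)) + J(-191) = (109 - 55)/(52 - 32) - 191*(-6 - 191) = 54/20 - 191*(-197) = 54*(1/20) + 37627 = 27/10 + 37627 = 376297/10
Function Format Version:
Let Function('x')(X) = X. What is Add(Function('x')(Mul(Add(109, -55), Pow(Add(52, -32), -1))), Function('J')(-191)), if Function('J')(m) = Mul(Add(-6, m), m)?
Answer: Rational(376297, 10) ≈ 37630.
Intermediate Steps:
Function('J')(m) = Mul(m, Add(-6, m))
Add(Function('x')(Mul(Add(109, -55), Pow(Add(52, -32), -1))), Function('J')(-191)) = Add(Mul(Add(109, -55), Pow(Add(52, -32), -1)), Mul(-191, Add(-6, -191))) = Add(Mul(54, Pow(20, -1)), Mul(-191, -197)) = Add(Mul(54, Rational(1, 20)), 37627) = Add(Rational(27, 10), 37627) = Rational(376297, 10)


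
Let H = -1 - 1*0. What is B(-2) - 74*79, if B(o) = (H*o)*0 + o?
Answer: -5848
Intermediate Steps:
H = -1 (H = -1 + 0 = -1)
B(o) = o (B(o) = -o*0 + o = 0 + o = o)
B(-2) - 74*79 = -2 - 74*79 = -2 - 5846 = -5848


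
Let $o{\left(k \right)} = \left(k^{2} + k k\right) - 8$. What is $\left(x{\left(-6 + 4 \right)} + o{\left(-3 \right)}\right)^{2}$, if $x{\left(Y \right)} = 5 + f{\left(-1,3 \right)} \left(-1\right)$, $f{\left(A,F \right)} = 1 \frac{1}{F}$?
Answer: $\frac{1936}{9} \approx 215.11$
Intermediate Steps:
$f{\left(A,F \right)} = \frac{1}{F}$
$x{\left(Y \right)} = \frac{14}{3}$ ($x{\left(Y \right)} = 5 + \frac{1}{3} \left(-1\right) = 5 - \frac{1}{3} = \frac{14}{3}$)
$o{\left(k \right)} = -8 + 2 k^{2}$ ($o{\left(k \right)} = \left(k^{2} + k^{2}\right) - 8 = 2 k^{2} - 8 = -8 + 2 k^{2}$)
$\left(x{\left(-6 + 4 \right)} + o{\left(-3 \right)}\right)^{2} = \left(\frac{14}{3} - \left(8 - 2 \left(-3\right)^{2}\right)\right)^{2} = \left(\frac{14}{3} + \left(-8 + 2 \cdot 9\right)\right)^{2} = \left(\frac{14}{3} + \left(-8 + 18\right)\right)^{2} = \left(\frac{14}{3} + 10\right)^{2} = \left(\frac{44}{3}\right)^{2} = \frac{1936}{9}$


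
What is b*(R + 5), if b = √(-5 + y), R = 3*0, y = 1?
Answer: 10*I ≈ 10.0*I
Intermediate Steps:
R = 0
b = 2*I (b = √(-5 + 1) = √(-4) = 2*I ≈ 2.0*I)
b*(R + 5) = (2*I)*(0 + 5) = (2*I)*5 = 10*I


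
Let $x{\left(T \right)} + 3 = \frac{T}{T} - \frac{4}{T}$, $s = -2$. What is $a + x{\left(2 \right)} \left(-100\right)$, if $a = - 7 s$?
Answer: $414$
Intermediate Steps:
$x{\left(T \right)} = -2 - \frac{4}{T}$ ($x{\left(T \right)} = -3 - \left(\frac{4}{T} - \frac{T}{T}\right) = -3 + \left(1 - \frac{4}{T}\right) = -2 - \frac{4}{T}$)
$a = 14$ ($a = \left(-7\right) \left(-2\right) = 14$)
$a + x{\left(2 \right)} \left(-100\right) = 14 + \left(-2 - \frac{4}{2}\right) \left(-100\right) = 14 + \left(-2 - 2\right) \left(-100\right) = 14 - -400 = 14 + 400 = 414$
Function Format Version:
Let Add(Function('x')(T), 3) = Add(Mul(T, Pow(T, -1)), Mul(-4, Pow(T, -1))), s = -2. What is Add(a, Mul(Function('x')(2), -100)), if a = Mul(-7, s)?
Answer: 414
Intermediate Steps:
Function('x')(T) = Add(-2, Mul(-4, Pow(T, -1))) (Function('x')(T) = Add(-3, Add(Mul(T, Pow(T, -1)), Mul(-4, Pow(T, -1)))) = Add(-3, Add(1, Mul(-4, Pow(T, -1)))) = Add(-2, Mul(-4, Pow(T, -1))))
a = 14 (a = Mul(-7, -2) = 14)
Add(a, Mul(Function('x')(2), -100)) = Add(14, Mul(Add(-2, Mul(-4, Pow(2, -1))), -100)) = Add(14, Mul(Add(-2, Mul(-4, Rational(1, 2))), -100)) = Add(14, Mul(Add(-2, -2), -100)) = Add(14, Mul(-4, -100)) = Add(14, 400) = 414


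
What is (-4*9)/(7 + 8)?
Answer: -12/5 ≈ -2.4000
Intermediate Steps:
(-4*9)/(7 + 8) = -36/15 = -36*1/15 = -12/5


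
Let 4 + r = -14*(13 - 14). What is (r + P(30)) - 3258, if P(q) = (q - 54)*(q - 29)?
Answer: -3272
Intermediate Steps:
r = 10 (r = -4 - 14*(13 - 14) = -4 - 14*(-1) = -4 + 14 = 10)
P(q) = (-54 + q)*(-29 + q)
(r + P(30)) - 3258 = (10 + (1566 + 30² - 83*30)) - 3258 = (10 + (1566 + 900 - 2490)) - 3258 = (10 - 24) - 3258 = -14 - 3258 = -3272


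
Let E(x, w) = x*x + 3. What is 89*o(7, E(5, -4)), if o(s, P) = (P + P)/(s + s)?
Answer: 356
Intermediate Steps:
E(x, w) = 3 + x² (E(x, w) = x² + 3 = 3 + x²)
o(s, P) = P/s (o(s, P) = (2*P)/((2*s)) = (2*P)*(1/(2*s)) = P/s)
89*o(7, E(5, -4)) = 89*((3 + 5²)/7) = 89*((3 + 25)*(⅐)) = 89*(28*(⅐)) = 89*4 = 356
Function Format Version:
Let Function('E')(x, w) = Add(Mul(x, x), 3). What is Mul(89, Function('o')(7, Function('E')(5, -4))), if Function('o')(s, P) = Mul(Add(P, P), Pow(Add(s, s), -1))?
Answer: 356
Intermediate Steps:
Function('E')(x, w) = Add(3, Pow(x, 2)) (Function('E')(x, w) = Add(Pow(x, 2), 3) = Add(3, Pow(x, 2)))
Function('o')(s, P) = Mul(P, Pow(s, -1)) (Function('o')(s, P) = Mul(Mul(2, P), Pow(Mul(2, s), -1)) = Mul(Mul(2, P), Mul(Rational(1, 2), Pow(s, -1))) = Mul(P, Pow(s, -1)))
Mul(89, Function('o')(7, Function('E')(5, -4))) = Mul(89, Mul(Add(3, Pow(5, 2)), Pow(7, -1))) = Mul(89, Mul(Add(3, 25), Rational(1, 7))) = Mul(89, Mul(28, Rational(1, 7))) = Mul(89, 4) = 356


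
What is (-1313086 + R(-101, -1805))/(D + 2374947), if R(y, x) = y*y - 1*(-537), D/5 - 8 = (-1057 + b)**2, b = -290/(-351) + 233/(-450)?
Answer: -80225287974000/490215075027469 ≈ -0.16365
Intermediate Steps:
b = 5413/17550 (b = -290*(-1/351) + 233*(-1/450) = 290/351 - 233/450 = 5413/17550 ≈ 0.30843)
D = 343917152353969/61600500 (D = 40 + 5*(-1057 + 5413/17550)**2 = 40 + 5*(-18544937/17550)**2 = 40 + 5*(343914688333969/308002500) = 40 + 343914688333969/61600500 = 343917152353969/61600500 ≈ 5.5830e+6)
R(y, x) = 537 + y**2 (R(y, x) = y**2 + 537 = 537 + y**2)
(-1313086 + R(-101, -1805))/(D + 2374947) = (-1313086 + (537 + (-101)**2))/(343917152353969/61600500 + 2374947) = (-1313086 + (537 + 10201))/(490215075027469/61600500) = (-1313086 + 10738)*(61600500/490215075027469) = -1302348*61600500/490215075027469 = -80225287974000/490215075027469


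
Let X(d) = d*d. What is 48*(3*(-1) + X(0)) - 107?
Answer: -251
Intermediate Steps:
X(d) = d²
48*(3*(-1) + X(0)) - 107 = 48*(3*(-1) + 0²) - 107 = 48*(-3 + 0) - 107 = 48*(-3) - 107 = -144 - 107 = -251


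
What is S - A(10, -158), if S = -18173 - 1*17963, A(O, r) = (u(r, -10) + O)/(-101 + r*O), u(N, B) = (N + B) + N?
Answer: -60744932/1681 ≈ -36136.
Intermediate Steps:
u(N, B) = B + 2*N (u(N, B) = (B + N) + N = B + 2*N)
A(O, r) = (-10 + O + 2*r)/(-101 + O*r) (A(O, r) = ((-10 + 2*r) + O)/(-101 + r*O) = (-10 + O + 2*r)/(-101 + O*r))
S = -36136 (S = -18173 - 17963 = -36136)
S - A(10, -158) = -36136 - (-10 + 10 + 2*(-158))/(-101 + 10*(-158)) = -36136 - (-10 + 10 - 316)/(-101 - 1580) = -36136 - (-316)/(-1681) = -36136 - (-1)*(-316)/1681 = -36136 - 1*316/1681 = -36136 - 316/1681 = -60744932/1681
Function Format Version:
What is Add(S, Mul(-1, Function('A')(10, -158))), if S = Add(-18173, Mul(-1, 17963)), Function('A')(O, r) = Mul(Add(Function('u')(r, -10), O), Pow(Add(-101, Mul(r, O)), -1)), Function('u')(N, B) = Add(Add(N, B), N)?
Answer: Rational(-60744932, 1681) ≈ -36136.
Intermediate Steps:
Function('u')(N, B) = Add(B, Mul(2, N)) (Function('u')(N, B) = Add(Add(B, N), N) = Add(B, Mul(2, N)))
Function('A')(O, r) = Mul(Pow(Add(-101, Mul(O, r)), -1), Add(-10, O, Mul(2, r))) (Function('A')(O, r) = Mul(Add(Add(-10, Mul(2, r)), O), Pow(Add(-101, Mul(r, O)), -1)) = Mul(Add(-10, O, Mul(2, r)), Pow(Add(-101, Mul(O, r)), -1)) = Mul(Pow(Add(-101, Mul(O, r)), -1), Add(-10, O, Mul(2, r))))
S = -36136 (S = Add(-18173, -17963) = -36136)
Add(S, Mul(-1, Function('A')(10, -158))) = Add(-36136, Mul(-1, Mul(Pow(Add(-101, Mul(10, -158)), -1), Add(-10, 10, Mul(2, -158))))) = Add(-36136, Mul(-1, Mul(Pow(Add(-101, -1580), -1), Add(-10, 10, -316)))) = Add(-36136, Mul(-1, Mul(Pow(-1681, -1), -316))) = Add(-36136, Mul(-1, Mul(Rational(-1, 1681), -316))) = Add(-36136, Mul(-1, Rational(316, 1681))) = Add(-36136, Rational(-316, 1681)) = Rational(-60744932, 1681)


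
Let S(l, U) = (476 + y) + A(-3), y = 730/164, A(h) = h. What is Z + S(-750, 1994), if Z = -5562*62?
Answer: -28238057/82 ≈ -3.4437e+5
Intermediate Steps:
y = 365/82 (y = 730*(1/164) = 365/82 ≈ 4.4512)
Z = -344844
S(l, U) = 39151/82 (S(l, U) = (476 + 365/82) - 3 = 39397/82 - 3 = 39151/82)
Z + S(-750, 1994) = -344844 + 39151/82 = -28238057/82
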